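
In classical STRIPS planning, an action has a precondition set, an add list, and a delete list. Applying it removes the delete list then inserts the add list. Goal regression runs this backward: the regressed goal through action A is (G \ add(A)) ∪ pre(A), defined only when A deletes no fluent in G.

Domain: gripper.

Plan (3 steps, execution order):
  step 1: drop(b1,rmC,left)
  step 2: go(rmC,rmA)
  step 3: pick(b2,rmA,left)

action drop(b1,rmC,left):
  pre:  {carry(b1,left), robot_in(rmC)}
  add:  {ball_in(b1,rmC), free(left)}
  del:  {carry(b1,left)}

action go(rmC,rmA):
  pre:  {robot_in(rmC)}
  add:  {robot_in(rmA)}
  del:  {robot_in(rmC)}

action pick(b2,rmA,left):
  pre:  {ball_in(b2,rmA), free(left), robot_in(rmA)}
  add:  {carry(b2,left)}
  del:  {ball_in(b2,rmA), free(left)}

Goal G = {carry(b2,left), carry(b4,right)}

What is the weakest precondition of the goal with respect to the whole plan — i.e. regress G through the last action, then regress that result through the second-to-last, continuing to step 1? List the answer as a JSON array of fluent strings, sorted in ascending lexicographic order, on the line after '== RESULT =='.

Work backward from the goal:
  through step 3 (pick(b2,rmA,left)): drop {carry(b2,left)}, keep {carry(b4,right)}, require {ball_in(b2,rmA), free(left), robot_in(rmA)}
    → {ball_in(b2,rmA), carry(b4,right), free(left), robot_in(rmA)}
  through step 2 (go(rmC,rmA)): drop {robot_in(rmA)}, keep {ball_in(b2,rmA), carry(b4,right), free(left)}, require {robot_in(rmC)}
    → {ball_in(b2,rmA), carry(b4,right), free(left), robot_in(rmC)}
  through step 1 (drop(b1,rmC,left)): drop {free(left)}, keep {ball_in(b2,rmA), carry(b4,right), robot_in(rmC)}, require {carry(b1,left), robot_in(rmC)}
    → {ball_in(b2,rmA), carry(b1,left), carry(b4,right), robot_in(rmC)}

== RESULT ==
["ball_in(b2,rmA)", "carry(b1,left)", "carry(b4,right)", "robot_in(rmC)"]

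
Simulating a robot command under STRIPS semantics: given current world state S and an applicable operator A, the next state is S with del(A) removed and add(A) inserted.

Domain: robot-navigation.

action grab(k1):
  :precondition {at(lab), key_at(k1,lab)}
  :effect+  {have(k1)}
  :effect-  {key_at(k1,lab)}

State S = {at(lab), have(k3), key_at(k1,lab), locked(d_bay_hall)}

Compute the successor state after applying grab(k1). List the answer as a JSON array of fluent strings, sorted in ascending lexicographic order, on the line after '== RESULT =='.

Progress:
  pre ⊆ S: {at(lab), key_at(k1,lab)} ⊆ S  — applicable
  S \ del = {at(lab), have(k3), locked(d_bay_hall)}
  ∪ add   = {at(lab), have(k1), have(k3), locked(d_bay_hall)}

== RESULT ==
["at(lab)", "have(k1)", "have(k3)", "locked(d_bay_hall)"]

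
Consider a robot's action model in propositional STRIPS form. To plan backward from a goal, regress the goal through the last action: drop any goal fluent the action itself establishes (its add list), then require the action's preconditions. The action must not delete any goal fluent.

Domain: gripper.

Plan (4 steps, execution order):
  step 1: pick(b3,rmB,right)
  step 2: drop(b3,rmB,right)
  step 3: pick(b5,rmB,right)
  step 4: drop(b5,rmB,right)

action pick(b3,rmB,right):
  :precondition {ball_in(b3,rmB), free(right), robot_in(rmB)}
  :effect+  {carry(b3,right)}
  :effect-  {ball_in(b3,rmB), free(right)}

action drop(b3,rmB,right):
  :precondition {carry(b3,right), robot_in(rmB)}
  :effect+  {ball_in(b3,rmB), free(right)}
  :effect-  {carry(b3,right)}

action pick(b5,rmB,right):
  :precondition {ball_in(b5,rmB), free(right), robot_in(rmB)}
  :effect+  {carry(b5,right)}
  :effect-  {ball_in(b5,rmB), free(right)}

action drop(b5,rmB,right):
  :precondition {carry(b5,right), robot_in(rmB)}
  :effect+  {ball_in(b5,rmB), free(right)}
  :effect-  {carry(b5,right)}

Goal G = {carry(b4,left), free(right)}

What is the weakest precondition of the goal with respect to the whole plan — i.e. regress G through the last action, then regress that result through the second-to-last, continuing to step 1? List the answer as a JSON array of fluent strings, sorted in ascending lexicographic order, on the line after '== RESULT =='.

Work backward from the goal:
  through step 4 (drop(b5,rmB,right)): drop {free(right)}, keep {carry(b4,left)}, require {carry(b5,right), robot_in(rmB)}
    → {carry(b4,left), carry(b5,right), robot_in(rmB)}
  through step 3 (pick(b5,rmB,right)): drop {carry(b5,right)}, keep {carry(b4,left), robot_in(rmB)}, require {ball_in(b5,rmB), free(right), robot_in(rmB)}
    → {ball_in(b5,rmB), carry(b4,left), free(right), robot_in(rmB)}
  through step 2 (drop(b3,rmB,right)): drop {free(right)}, keep {ball_in(b5,rmB), carry(b4,left), robot_in(rmB)}, require {carry(b3,right), robot_in(rmB)}
    → {ball_in(b5,rmB), carry(b3,right), carry(b4,left), robot_in(rmB)}
  through step 1 (pick(b3,rmB,right)): drop {carry(b3,right)}, keep {ball_in(b5,rmB), carry(b4,left), robot_in(rmB)}, require {ball_in(b3,rmB), free(right), robot_in(rmB)}
    → {ball_in(b3,rmB), ball_in(b5,rmB), carry(b4,left), free(right), robot_in(rmB)}

== RESULT ==
["ball_in(b3,rmB)", "ball_in(b5,rmB)", "carry(b4,left)", "free(right)", "robot_in(rmB)"]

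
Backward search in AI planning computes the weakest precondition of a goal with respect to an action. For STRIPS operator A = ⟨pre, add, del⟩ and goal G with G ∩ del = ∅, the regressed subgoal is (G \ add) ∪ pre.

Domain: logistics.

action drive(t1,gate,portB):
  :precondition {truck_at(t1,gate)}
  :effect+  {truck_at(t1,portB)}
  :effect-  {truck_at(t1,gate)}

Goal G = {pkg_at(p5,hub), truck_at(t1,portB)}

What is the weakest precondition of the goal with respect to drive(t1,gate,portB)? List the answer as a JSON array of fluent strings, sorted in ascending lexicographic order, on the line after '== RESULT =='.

Compute (G \ add) ∪ pre:
  G ∩ del = {}  (empty — regression defined)
  G \ add = {pkg_at(p5,hub), truck_at(t1,portB)} \ {truck_at(t1,portB)} = {pkg_at(p5,hub)}
  ∪ pre   = {pkg_at(p5,hub)} ∪ {truck_at(t1,gate)}
          = {pkg_at(p5,hub), truck_at(t1,gate)}

== RESULT ==
["pkg_at(p5,hub)", "truck_at(t1,gate)"]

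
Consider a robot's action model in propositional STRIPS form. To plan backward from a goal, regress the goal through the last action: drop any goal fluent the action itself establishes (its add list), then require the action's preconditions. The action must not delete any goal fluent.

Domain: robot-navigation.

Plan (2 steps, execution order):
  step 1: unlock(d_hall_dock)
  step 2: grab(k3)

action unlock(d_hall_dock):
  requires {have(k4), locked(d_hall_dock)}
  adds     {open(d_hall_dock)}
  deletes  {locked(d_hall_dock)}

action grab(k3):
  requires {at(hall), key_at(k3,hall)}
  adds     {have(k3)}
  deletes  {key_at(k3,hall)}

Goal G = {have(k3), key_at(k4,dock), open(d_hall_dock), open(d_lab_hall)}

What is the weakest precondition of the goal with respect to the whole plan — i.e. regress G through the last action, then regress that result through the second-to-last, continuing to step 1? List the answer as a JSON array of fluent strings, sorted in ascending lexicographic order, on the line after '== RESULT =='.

Work backward from the goal:
  through step 2 (grab(k3)): drop {have(k3)}, keep {key_at(k4,dock), open(d_hall_dock), open(d_lab_hall)}, require {at(hall), key_at(k3,hall)}
    → {at(hall), key_at(k3,hall), key_at(k4,dock), open(d_hall_dock), open(d_lab_hall)}
  through step 1 (unlock(d_hall_dock)): drop {open(d_hall_dock)}, keep {at(hall), key_at(k3,hall), key_at(k4,dock), open(d_lab_hall)}, require {have(k4), locked(d_hall_dock)}
    → {at(hall), have(k4), key_at(k3,hall), key_at(k4,dock), locked(d_hall_dock), open(d_lab_hall)}

== RESULT ==
["at(hall)", "have(k4)", "key_at(k3,hall)", "key_at(k4,dock)", "locked(d_hall_dock)", "open(d_lab_hall)"]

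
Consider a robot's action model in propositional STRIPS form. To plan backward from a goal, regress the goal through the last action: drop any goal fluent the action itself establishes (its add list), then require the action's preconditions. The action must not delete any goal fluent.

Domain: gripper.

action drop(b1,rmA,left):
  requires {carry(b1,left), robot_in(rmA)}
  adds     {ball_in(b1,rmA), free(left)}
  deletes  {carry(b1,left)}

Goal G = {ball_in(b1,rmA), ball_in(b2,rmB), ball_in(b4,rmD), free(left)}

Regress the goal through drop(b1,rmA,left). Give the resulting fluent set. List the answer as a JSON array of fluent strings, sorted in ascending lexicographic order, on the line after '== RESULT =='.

Regress:
  G ∩ del = {}  (empty — regression defined)
  G \ add = {ball_in(b1,rmA), ball_in(b2,rmB), ball_in(b4,rmD), free(left)} \ {ball_in(b1,rmA), free(left)} = {ball_in(b2,rmB), ball_in(b4,rmD)}
  ∪ pre   = {ball_in(b2,rmB), ball_in(b4,rmD)} ∪ {carry(b1,left), robot_in(rmA)}
          = {ball_in(b2,rmB), ball_in(b4,rmD), carry(b1,left), robot_in(rmA)}

== RESULT ==
["ball_in(b2,rmB)", "ball_in(b4,rmD)", "carry(b1,left)", "robot_in(rmA)"]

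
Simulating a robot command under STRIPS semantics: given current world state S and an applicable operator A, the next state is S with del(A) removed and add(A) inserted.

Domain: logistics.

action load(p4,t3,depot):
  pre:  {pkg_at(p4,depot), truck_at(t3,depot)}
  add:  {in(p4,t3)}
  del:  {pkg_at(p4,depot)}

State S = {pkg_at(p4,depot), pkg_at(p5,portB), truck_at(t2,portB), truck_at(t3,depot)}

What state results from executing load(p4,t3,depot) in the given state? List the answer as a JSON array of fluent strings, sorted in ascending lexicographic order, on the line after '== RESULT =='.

Progress:
  pre ⊆ S: {pkg_at(p4,depot), truck_at(t3,depot)} ⊆ S  — applicable
  S \ del = {pkg_at(p5,portB), truck_at(t2,portB), truck_at(t3,depot)}
  ∪ add   = {in(p4,t3), pkg_at(p5,portB), truck_at(t2,portB), truck_at(t3,depot)}

== RESULT ==
["in(p4,t3)", "pkg_at(p5,portB)", "truck_at(t2,portB)", "truck_at(t3,depot)"]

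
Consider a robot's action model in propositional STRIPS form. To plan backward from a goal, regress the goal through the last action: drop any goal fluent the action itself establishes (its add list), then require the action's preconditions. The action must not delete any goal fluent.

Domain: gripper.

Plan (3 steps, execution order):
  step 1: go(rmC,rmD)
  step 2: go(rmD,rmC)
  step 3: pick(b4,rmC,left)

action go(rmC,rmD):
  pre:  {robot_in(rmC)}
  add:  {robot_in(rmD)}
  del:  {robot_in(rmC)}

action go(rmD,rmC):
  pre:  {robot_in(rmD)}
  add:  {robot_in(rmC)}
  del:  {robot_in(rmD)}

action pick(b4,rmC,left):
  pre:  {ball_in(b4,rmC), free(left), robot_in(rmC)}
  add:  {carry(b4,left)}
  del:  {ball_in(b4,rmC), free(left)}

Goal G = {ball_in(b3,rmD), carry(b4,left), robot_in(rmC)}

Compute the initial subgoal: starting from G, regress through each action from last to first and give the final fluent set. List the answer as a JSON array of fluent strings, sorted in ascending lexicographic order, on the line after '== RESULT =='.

Regress step by step:
  through step 3 (pick(b4,rmC,left)): drop {carry(b4,left)}, keep {ball_in(b3,rmD), robot_in(rmC)}, require {ball_in(b4,rmC), free(left), robot_in(rmC)}
    → {ball_in(b3,rmD), ball_in(b4,rmC), free(left), robot_in(rmC)}
  through step 2 (go(rmD,rmC)): drop {robot_in(rmC)}, keep {ball_in(b3,rmD), ball_in(b4,rmC), free(left)}, require {robot_in(rmD)}
    → {ball_in(b3,rmD), ball_in(b4,rmC), free(left), robot_in(rmD)}
  through step 1 (go(rmC,rmD)): drop {robot_in(rmD)}, keep {ball_in(b3,rmD), ball_in(b4,rmC), free(left)}, require {robot_in(rmC)}
    → {ball_in(b3,rmD), ball_in(b4,rmC), free(left), robot_in(rmC)}

== RESULT ==
["ball_in(b3,rmD)", "ball_in(b4,rmC)", "free(left)", "robot_in(rmC)"]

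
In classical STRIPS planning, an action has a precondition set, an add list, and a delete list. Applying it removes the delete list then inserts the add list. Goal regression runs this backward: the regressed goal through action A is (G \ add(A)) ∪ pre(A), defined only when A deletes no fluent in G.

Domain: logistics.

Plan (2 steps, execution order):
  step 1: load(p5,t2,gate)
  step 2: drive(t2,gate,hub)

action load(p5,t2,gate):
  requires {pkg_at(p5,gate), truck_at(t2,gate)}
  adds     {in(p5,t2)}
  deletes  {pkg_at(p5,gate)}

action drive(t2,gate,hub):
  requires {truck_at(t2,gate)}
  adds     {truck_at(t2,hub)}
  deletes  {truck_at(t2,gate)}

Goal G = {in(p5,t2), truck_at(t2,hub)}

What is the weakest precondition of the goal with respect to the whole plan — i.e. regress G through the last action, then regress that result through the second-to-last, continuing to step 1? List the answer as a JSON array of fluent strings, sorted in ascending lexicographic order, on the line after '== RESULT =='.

Work backward from the goal:
  through step 2 (drive(t2,gate,hub)): drop {truck_at(t2,hub)}, keep {in(p5,t2)}, require {truck_at(t2,gate)}
    → {in(p5,t2), truck_at(t2,gate)}
  through step 1 (load(p5,t2,gate)): drop {in(p5,t2)}, keep {truck_at(t2,gate)}, require {pkg_at(p5,gate), truck_at(t2,gate)}
    → {pkg_at(p5,gate), truck_at(t2,gate)}

== RESULT ==
["pkg_at(p5,gate)", "truck_at(t2,gate)"]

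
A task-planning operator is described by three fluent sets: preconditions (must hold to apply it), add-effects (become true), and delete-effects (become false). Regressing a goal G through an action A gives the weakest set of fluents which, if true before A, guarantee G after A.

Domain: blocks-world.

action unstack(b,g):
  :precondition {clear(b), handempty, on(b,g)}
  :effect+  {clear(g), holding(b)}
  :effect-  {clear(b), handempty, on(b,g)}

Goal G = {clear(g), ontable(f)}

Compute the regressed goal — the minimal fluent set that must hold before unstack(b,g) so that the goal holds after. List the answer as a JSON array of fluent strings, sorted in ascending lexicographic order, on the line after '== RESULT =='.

Regress:
  G ∩ del = {}  (empty — regression defined)
  G \ add = {clear(g), ontable(f)} \ {clear(g), holding(b)} = {ontable(f)}
  ∪ pre   = {ontable(f)} ∪ {clear(b), handempty, on(b,g)}
          = {clear(b), handempty, on(b,g), ontable(f)}

== RESULT ==
["clear(b)", "handempty", "on(b,g)", "ontable(f)"]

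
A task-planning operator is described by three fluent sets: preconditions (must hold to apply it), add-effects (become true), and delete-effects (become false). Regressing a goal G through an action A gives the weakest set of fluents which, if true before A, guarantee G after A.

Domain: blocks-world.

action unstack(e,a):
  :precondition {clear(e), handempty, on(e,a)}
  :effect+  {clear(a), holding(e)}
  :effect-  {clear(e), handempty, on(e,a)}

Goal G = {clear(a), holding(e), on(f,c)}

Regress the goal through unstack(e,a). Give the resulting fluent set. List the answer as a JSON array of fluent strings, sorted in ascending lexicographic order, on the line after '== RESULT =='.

Compute (G \ add) ∪ pre:
  G ∩ del = {}  (empty — regression defined)
  G \ add = {clear(a), holding(e), on(f,c)} \ {clear(a), holding(e)} = {on(f,c)}
  ∪ pre   = {on(f,c)} ∪ {clear(e), handempty, on(e,a)}
          = {clear(e), handempty, on(e,a), on(f,c)}

== RESULT ==
["clear(e)", "handempty", "on(e,a)", "on(f,c)"]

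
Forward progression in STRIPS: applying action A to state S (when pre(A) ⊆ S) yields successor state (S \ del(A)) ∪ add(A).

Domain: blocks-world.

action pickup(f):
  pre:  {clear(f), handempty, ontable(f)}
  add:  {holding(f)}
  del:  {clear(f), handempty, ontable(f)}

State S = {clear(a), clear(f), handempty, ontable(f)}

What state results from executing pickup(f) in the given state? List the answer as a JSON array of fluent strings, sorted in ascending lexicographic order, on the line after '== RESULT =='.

Compute (S \ del) ∪ add:
  pre ⊆ S: {clear(f), handempty, ontable(f)} ⊆ S  — applicable
  S \ del = {clear(a)}
  ∪ add   = {clear(a), holding(f)}

== RESULT ==
["clear(a)", "holding(f)"]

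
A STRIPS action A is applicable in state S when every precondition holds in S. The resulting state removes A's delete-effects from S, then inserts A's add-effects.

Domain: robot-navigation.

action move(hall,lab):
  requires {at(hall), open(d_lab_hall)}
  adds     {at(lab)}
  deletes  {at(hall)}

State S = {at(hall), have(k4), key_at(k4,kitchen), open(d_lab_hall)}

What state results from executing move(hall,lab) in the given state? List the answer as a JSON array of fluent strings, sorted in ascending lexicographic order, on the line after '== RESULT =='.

Progress:
  pre ⊆ S: {at(hall), open(d_lab_hall)} ⊆ S  — applicable
  S \ del = {have(k4), key_at(k4,kitchen), open(d_lab_hall)}
  ∪ add   = {at(lab), have(k4), key_at(k4,kitchen), open(d_lab_hall)}

== RESULT ==
["at(lab)", "have(k4)", "key_at(k4,kitchen)", "open(d_lab_hall)"]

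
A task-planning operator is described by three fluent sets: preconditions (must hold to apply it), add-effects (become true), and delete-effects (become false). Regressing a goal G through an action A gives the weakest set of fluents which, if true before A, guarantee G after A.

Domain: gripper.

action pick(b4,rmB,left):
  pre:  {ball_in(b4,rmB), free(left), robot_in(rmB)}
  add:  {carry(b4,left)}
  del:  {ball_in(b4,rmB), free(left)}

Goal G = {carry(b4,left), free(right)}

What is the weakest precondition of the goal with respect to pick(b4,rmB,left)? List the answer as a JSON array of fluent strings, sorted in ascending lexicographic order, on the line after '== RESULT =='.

Regress:
  G ∩ del = {}  (empty — regression defined)
  G \ add = {carry(b4,left), free(right)} \ {carry(b4,left)} = {free(right)}
  ∪ pre   = {free(right)} ∪ {ball_in(b4,rmB), free(left), robot_in(rmB)}
          = {ball_in(b4,rmB), free(left), free(right), robot_in(rmB)}

== RESULT ==
["ball_in(b4,rmB)", "free(left)", "free(right)", "robot_in(rmB)"]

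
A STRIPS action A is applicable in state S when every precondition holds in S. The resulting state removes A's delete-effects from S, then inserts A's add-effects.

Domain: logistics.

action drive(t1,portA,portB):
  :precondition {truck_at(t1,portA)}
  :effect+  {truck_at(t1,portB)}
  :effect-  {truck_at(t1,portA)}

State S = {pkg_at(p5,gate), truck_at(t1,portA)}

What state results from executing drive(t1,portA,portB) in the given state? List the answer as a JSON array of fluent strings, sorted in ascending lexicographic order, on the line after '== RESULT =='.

Progress:
  pre ⊆ S: {truck_at(t1,portA)} ⊆ S  — applicable
  S \ del = {pkg_at(p5,gate)}
  ∪ add   = {pkg_at(p5,gate), truck_at(t1,portB)}

== RESULT ==
["pkg_at(p5,gate)", "truck_at(t1,portB)"]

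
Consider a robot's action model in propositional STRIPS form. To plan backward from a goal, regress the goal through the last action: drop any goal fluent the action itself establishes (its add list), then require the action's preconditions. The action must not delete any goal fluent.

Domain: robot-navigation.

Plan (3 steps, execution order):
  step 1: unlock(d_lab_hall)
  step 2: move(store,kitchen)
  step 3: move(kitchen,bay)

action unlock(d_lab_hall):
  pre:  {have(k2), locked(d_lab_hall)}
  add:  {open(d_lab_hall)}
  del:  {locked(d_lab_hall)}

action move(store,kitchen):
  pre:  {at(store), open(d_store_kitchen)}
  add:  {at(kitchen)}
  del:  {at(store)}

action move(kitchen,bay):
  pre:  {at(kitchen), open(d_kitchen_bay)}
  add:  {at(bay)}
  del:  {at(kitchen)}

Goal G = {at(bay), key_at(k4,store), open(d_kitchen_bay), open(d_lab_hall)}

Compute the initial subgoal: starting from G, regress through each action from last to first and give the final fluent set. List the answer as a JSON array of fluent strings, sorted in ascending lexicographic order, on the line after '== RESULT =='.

Work backward from the goal:
  through step 3 (move(kitchen,bay)): drop {at(bay)}, keep {key_at(k4,store), open(d_kitchen_bay), open(d_lab_hall)}, require {at(kitchen), open(d_kitchen_bay)}
    → {at(kitchen), key_at(k4,store), open(d_kitchen_bay), open(d_lab_hall)}
  through step 2 (move(store,kitchen)): drop {at(kitchen)}, keep {key_at(k4,store), open(d_kitchen_bay), open(d_lab_hall)}, require {at(store), open(d_store_kitchen)}
    → {at(store), key_at(k4,store), open(d_kitchen_bay), open(d_lab_hall), open(d_store_kitchen)}
  through step 1 (unlock(d_lab_hall)): drop {open(d_lab_hall)}, keep {at(store), key_at(k4,store), open(d_kitchen_bay), open(d_store_kitchen)}, require {have(k2), locked(d_lab_hall)}
    → {at(store), have(k2), key_at(k4,store), locked(d_lab_hall), open(d_kitchen_bay), open(d_store_kitchen)}

== RESULT ==
["at(store)", "have(k2)", "key_at(k4,store)", "locked(d_lab_hall)", "open(d_kitchen_bay)", "open(d_store_kitchen)"]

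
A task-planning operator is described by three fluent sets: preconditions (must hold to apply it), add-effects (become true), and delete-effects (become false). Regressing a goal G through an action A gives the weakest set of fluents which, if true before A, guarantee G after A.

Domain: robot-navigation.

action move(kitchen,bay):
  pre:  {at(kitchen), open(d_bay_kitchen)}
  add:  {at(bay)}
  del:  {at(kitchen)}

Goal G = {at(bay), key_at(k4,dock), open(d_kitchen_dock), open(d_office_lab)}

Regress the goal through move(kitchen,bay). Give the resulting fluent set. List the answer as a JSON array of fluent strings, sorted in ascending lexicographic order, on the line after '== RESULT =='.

Compute (G \ add) ∪ pre:
  G ∩ del = {}  (empty — regression defined)
  G \ add = {at(bay), key_at(k4,dock), open(d_kitchen_dock), open(d_office_lab)} \ {at(bay)} = {key_at(k4,dock), open(d_kitchen_dock), open(d_office_lab)}
  ∪ pre   = {key_at(k4,dock), open(d_kitchen_dock), open(d_office_lab)} ∪ {at(kitchen), open(d_bay_kitchen)}
          = {at(kitchen), key_at(k4,dock), open(d_bay_kitchen), open(d_kitchen_dock), open(d_office_lab)}

== RESULT ==
["at(kitchen)", "key_at(k4,dock)", "open(d_bay_kitchen)", "open(d_kitchen_dock)", "open(d_office_lab)"]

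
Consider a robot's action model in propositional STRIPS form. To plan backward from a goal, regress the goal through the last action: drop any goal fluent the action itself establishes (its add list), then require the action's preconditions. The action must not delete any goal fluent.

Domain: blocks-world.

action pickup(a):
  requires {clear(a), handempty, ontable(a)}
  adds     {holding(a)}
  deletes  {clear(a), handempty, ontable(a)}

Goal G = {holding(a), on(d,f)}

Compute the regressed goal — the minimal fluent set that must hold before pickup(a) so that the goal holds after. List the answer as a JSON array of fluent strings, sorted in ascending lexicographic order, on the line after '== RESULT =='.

Regress:
  G ∩ del = {}  (empty — regression defined)
  G \ add = {holding(a), on(d,f)} \ {holding(a)} = {on(d,f)}
  ∪ pre   = {on(d,f)} ∪ {clear(a), handempty, ontable(a)}
          = {clear(a), handempty, on(d,f), ontable(a)}

== RESULT ==
["clear(a)", "handempty", "on(d,f)", "ontable(a)"]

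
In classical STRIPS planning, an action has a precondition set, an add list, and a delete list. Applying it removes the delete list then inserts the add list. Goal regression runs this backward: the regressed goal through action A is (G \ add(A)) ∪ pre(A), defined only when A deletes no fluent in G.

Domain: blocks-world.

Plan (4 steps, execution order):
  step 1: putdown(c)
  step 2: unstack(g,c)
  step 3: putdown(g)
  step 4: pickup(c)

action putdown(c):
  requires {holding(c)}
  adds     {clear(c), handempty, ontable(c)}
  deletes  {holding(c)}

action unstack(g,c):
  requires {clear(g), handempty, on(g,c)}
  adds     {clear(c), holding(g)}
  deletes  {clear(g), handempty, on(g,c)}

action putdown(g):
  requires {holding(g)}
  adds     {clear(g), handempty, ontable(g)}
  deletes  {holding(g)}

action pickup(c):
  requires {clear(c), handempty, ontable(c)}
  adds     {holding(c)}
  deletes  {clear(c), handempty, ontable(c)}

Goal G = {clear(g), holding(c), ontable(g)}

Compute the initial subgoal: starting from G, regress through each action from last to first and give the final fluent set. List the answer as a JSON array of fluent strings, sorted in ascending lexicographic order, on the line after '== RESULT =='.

Work backward from the goal:
  through step 4 (pickup(c)): drop {holding(c)}, keep {clear(g), ontable(g)}, require {clear(c), handempty, ontable(c)}
    → {clear(c), clear(g), handempty, ontable(c), ontable(g)}
  through step 3 (putdown(g)): drop {clear(g), handempty, ontable(g)}, keep {clear(c), ontable(c)}, require {holding(g)}
    → {clear(c), holding(g), ontable(c)}
  through step 2 (unstack(g,c)): drop {clear(c), holding(g)}, keep {ontable(c)}, require {clear(g), handempty, on(g,c)}
    → {clear(g), handempty, on(g,c), ontable(c)}
  through step 1 (putdown(c)): drop {handempty, ontable(c)}, keep {clear(g), on(g,c)}, require {holding(c)}
    → {clear(g), holding(c), on(g,c)}

== RESULT ==
["clear(g)", "holding(c)", "on(g,c)"]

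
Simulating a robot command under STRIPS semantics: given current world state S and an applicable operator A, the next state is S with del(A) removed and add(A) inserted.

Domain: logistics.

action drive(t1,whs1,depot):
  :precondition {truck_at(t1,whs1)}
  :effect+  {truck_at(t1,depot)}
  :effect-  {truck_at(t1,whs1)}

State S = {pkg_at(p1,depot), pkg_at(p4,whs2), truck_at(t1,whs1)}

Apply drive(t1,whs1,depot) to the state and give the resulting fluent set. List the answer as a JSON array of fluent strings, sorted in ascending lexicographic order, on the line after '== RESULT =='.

Progress:
  pre ⊆ S: {truck_at(t1,whs1)} ⊆ S  — applicable
  S \ del = {pkg_at(p1,depot), pkg_at(p4,whs2)}
  ∪ add   = {pkg_at(p1,depot), pkg_at(p4,whs2), truck_at(t1,depot)}

== RESULT ==
["pkg_at(p1,depot)", "pkg_at(p4,whs2)", "truck_at(t1,depot)"]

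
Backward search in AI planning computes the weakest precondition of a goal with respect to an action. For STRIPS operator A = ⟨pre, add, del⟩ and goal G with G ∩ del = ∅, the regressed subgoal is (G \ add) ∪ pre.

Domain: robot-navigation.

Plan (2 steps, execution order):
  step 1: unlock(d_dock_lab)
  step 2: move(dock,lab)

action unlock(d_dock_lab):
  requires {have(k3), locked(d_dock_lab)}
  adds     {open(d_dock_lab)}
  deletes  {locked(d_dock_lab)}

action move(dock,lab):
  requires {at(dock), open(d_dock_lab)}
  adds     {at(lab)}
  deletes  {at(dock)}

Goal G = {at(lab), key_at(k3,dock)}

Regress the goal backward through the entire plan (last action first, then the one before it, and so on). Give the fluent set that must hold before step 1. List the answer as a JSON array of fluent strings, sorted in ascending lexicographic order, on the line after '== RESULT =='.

Regress step by step:
  through step 2 (move(dock,lab)): drop {at(lab)}, keep {key_at(k3,dock)}, require {at(dock), open(d_dock_lab)}
    → {at(dock), key_at(k3,dock), open(d_dock_lab)}
  through step 1 (unlock(d_dock_lab)): drop {open(d_dock_lab)}, keep {at(dock), key_at(k3,dock)}, require {have(k3), locked(d_dock_lab)}
    → {at(dock), have(k3), key_at(k3,dock), locked(d_dock_lab)}

== RESULT ==
["at(dock)", "have(k3)", "key_at(k3,dock)", "locked(d_dock_lab)"]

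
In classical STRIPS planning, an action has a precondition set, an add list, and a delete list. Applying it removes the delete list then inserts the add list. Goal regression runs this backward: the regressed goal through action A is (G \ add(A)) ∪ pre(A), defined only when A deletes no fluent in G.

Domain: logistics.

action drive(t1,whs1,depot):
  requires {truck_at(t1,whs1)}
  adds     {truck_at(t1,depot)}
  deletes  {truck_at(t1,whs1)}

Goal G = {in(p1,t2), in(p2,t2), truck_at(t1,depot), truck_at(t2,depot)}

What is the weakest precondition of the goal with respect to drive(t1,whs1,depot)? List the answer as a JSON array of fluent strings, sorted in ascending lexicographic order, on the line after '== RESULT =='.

Regress:
  G ∩ del = {}  (empty — regression defined)
  G \ add = {in(p1,t2), in(p2,t2), truck_at(t1,depot), truck_at(t2,depot)} \ {truck_at(t1,depot)} = {in(p1,t2), in(p2,t2), truck_at(t2,depot)}
  ∪ pre   = {in(p1,t2), in(p2,t2), truck_at(t2,depot)} ∪ {truck_at(t1,whs1)}
          = {in(p1,t2), in(p2,t2), truck_at(t1,whs1), truck_at(t2,depot)}

== RESULT ==
["in(p1,t2)", "in(p2,t2)", "truck_at(t1,whs1)", "truck_at(t2,depot)"]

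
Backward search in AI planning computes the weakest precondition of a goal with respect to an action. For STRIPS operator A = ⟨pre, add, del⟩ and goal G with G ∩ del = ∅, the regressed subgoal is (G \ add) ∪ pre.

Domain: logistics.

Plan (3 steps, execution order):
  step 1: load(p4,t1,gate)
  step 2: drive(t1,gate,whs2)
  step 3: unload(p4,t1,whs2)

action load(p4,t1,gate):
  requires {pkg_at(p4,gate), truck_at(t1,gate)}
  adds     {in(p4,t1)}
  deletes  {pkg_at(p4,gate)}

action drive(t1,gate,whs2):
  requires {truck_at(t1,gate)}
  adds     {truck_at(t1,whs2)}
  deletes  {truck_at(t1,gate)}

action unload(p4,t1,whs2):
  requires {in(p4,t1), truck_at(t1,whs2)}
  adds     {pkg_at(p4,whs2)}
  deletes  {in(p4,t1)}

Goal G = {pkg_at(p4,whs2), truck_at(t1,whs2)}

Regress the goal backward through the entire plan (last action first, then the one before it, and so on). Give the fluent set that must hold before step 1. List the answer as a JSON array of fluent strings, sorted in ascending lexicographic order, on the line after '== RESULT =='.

Work backward from the goal:
  through step 3 (unload(p4,t1,whs2)): drop {pkg_at(p4,whs2)}, keep {truck_at(t1,whs2)}, require {in(p4,t1), truck_at(t1,whs2)}
    → {in(p4,t1), truck_at(t1,whs2)}
  through step 2 (drive(t1,gate,whs2)): drop {truck_at(t1,whs2)}, keep {in(p4,t1)}, require {truck_at(t1,gate)}
    → {in(p4,t1), truck_at(t1,gate)}
  through step 1 (load(p4,t1,gate)): drop {in(p4,t1)}, keep {truck_at(t1,gate)}, require {pkg_at(p4,gate), truck_at(t1,gate)}
    → {pkg_at(p4,gate), truck_at(t1,gate)}

== RESULT ==
["pkg_at(p4,gate)", "truck_at(t1,gate)"]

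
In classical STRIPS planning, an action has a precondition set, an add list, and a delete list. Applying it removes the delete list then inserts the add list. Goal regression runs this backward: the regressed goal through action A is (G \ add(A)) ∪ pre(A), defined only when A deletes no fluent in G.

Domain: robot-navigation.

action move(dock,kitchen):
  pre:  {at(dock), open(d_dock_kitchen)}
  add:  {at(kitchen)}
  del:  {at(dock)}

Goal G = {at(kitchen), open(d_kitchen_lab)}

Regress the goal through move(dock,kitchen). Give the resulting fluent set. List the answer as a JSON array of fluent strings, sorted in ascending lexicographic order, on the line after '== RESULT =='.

Compute (G \ add) ∪ pre:
  G ∩ del = {}  (empty — regression defined)
  G \ add = {at(kitchen), open(d_kitchen_lab)} \ {at(kitchen)} = {open(d_kitchen_lab)}
  ∪ pre   = {open(d_kitchen_lab)} ∪ {at(dock), open(d_dock_kitchen)}
          = {at(dock), open(d_dock_kitchen), open(d_kitchen_lab)}

== RESULT ==
["at(dock)", "open(d_dock_kitchen)", "open(d_kitchen_lab)"]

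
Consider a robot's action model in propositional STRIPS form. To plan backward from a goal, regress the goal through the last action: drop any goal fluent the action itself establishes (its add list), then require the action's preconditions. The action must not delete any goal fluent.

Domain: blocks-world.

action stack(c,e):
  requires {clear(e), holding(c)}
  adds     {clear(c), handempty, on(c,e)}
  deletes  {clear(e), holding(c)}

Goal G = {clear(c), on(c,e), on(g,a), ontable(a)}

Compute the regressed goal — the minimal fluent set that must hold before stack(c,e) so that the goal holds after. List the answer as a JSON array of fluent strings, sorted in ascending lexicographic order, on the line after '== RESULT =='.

Compute (G \ add) ∪ pre:
  G ∩ del = {}  (empty — regression defined)
  G \ add = {clear(c), on(c,e), on(g,a), ontable(a)} \ {clear(c), handempty, on(c,e)} = {on(g,a), ontable(a)}
  ∪ pre   = {on(g,a), ontable(a)} ∪ {clear(e), holding(c)}
          = {clear(e), holding(c), on(g,a), ontable(a)}

== RESULT ==
["clear(e)", "holding(c)", "on(g,a)", "ontable(a)"]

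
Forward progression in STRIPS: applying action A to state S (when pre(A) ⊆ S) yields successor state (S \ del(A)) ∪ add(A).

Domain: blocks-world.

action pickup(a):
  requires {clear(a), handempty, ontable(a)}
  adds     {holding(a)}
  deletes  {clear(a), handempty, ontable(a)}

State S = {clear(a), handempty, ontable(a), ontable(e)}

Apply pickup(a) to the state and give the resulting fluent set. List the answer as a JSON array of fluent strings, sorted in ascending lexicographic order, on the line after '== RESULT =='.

Progress:
  pre ⊆ S: {clear(a), handempty, ontable(a)} ⊆ S  — applicable
  S \ del = {ontable(e)}
  ∪ add   = {holding(a), ontable(e)}

== RESULT ==
["holding(a)", "ontable(e)"]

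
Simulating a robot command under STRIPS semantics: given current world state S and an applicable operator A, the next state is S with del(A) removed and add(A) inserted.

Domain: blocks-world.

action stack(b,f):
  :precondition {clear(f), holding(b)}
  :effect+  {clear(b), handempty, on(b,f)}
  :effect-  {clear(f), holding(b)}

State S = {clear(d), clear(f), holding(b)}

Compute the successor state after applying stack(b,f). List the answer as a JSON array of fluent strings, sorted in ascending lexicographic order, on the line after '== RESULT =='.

Progress:
  pre ⊆ S: {clear(f), holding(b)} ⊆ S  — applicable
  S \ del = {clear(d)}
  ∪ add   = {clear(b), clear(d), handempty, on(b,f)}

== RESULT ==
["clear(b)", "clear(d)", "handempty", "on(b,f)"]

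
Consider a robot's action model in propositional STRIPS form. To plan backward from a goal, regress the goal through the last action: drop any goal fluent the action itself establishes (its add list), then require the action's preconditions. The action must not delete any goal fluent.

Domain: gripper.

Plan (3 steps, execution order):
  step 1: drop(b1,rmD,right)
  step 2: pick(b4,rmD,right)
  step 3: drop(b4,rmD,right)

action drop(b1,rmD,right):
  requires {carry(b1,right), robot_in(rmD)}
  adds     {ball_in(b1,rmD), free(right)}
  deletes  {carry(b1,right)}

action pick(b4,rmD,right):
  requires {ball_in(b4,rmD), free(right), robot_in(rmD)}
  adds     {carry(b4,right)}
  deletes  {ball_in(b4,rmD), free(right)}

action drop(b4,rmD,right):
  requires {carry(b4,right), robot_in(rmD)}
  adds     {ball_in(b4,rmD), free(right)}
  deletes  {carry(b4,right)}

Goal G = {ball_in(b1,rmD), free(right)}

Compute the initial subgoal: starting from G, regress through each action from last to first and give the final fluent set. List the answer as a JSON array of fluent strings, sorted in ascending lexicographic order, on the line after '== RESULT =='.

Work backward from the goal:
  through step 3 (drop(b4,rmD,right)): drop {free(right)}, keep {ball_in(b1,rmD)}, require {carry(b4,right), robot_in(rmD)}
    → {ball_in(b1,rmD), carry(b4,right), robot_in(rmD)}
  through step 2 (pick(b4,rmD,right)): drop {carry(b4,right)}, keep {ball_in(b1,rmD), robot_in(rmD)}, require {ball_in(b4,rmD), free(right), robot_in(rmD)}
    → {ball_in(b1,rmD), ball_in(b4,rmD), free(right), robot_in(rmD)}
  through step 1 (drop(b1,rmD,right)): drop {ball_in(b1,rmD), free(right)}, keep {ball_in(b4,rmD), robot_in(rmD)}, require {carry(b1,right), robot_in(rmD)}
    → {ball_in(b4,rmD), carry(b1,right), robot_in(rmD)}

== RESULT ==
["ball_in(b4,rmD)", "carry(b1,right)", "robot_in(rmD)"]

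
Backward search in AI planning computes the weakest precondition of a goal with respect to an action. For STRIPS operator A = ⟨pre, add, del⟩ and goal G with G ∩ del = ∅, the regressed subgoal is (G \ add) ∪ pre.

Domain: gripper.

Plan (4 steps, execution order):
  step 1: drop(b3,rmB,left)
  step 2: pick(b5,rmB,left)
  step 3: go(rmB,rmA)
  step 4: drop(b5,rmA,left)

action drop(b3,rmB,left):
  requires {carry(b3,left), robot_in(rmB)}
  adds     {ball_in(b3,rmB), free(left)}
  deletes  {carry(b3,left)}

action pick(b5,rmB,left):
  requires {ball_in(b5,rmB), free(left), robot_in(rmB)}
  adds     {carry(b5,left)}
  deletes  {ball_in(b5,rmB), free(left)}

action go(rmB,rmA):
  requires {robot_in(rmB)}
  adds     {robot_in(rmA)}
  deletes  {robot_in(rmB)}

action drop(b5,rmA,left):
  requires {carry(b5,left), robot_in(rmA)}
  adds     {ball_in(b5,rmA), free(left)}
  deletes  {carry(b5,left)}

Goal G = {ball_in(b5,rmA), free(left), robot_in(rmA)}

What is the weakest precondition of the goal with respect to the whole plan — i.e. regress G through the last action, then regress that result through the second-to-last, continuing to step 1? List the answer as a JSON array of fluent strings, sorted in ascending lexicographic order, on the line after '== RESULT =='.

Regress step by step:
  through step 4 (drop(b5,rmA,left)): drop {ball_in(b5,rmA), free(left)}, keep {robot_in(rmA)}, require {carry(b5,left), robot_in(rmA)}
    → {carry(b5,left), robot_in(rmA)}
  through step 3 (go(rmB,rmA)): drop {robot_in(rmA)}, keep {carry(b5,left)}, require {robot_in(rmB)}
    → {carry(b5,left), robot_in(rmB)}
  through step 2 (pick(b5,rmB,left)): drop {carry(b5,left)}, keep {robot_in(rmB)}, require {ball_in(b5,rmB), free(left), robot_in(rmB)}
    → {ball_in(b5,rmB), free(left), robot_in(rmB)}
  through step 1 (drop(b3,rmB,left)): drop {free(left)}, keep {ball_in(b5,rmB), robot_in(rmB)}, require {carry(b3,left), robot_in(rmB)}
    → {ball_in(b5,rmB), carry(b3,left), robot_in(rmB)}

== RESULT ==
["ball_in(b5,rmB)", "carry(b3,left)", "robot_in(rmB)"]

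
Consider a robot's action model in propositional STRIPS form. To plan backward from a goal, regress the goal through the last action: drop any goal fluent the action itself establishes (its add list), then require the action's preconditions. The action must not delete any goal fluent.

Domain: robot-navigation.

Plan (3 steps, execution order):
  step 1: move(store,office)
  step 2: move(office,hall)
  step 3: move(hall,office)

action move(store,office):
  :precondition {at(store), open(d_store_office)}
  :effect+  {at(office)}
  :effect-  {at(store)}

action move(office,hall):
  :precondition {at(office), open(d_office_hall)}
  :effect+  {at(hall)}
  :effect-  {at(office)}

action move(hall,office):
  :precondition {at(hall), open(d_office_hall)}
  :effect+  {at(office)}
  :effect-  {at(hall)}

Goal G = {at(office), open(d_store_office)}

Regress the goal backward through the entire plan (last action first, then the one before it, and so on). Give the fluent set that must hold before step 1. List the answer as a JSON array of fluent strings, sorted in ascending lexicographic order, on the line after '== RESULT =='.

Regress step by step:
  through step 3 (move(hall,office)): drop {at(office)}, keep {open(d_store_office)}, require {at(hall), open(d_office_hall)}
    → {at(hall), open(d_office_hall), open(d_store_office)}
  through step 2 (move(office,hall)): drop {at(hall)}, keep {open(d_office_hall), open(d_store_office)}, require {at(office), open(d_office_hall)}
    → {at(office), open(d_office_hall), open(d_store_office)}
  through step 1 (move(store,office)): drop {at(office)}, keep {open(d_office_hall), open(d_store_office)}, require {at(store), open(d_store_office)}
    → {at(store), open(d_office_hall), open(d_store_office)}

== RESULT ==
["at(store)", "open(d_office_hall)", "open(d_store_office)"]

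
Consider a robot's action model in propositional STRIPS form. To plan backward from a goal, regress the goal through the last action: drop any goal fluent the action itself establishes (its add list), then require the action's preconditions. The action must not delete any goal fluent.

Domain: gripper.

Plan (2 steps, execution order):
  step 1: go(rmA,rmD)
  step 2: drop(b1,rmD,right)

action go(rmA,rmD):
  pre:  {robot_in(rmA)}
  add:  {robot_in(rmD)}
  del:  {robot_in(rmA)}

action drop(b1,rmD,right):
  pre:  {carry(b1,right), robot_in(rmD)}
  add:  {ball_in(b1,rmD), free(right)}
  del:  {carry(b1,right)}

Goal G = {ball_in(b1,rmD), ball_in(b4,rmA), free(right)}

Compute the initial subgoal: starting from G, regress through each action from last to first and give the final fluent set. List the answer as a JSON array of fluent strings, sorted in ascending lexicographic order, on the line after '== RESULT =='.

Work backward from the goal:
  through step 2 (drop(b1,rmD,right)): drop {ball_in(b1,rmD), free(right)}, keep {ball_in(b4,rmA)}, require {carry(b1,right), robot_in(rmD)}
    → {ball_in(b4,rmA), carry(b1,right), robot_in(rmD)}
  through step 1 (go(rmA,rmD)): drop {robot_in(rmD)}, keep {ball_in(b4,rmA), carry(b1,right)}, require {robot_in(rmA)}
    → {ball_in(b4,rmA), carry(b1,right), robot_in(rmA)}

== RESULT ==
["ball_in(b4,rmA)", "carry(b1,right)", "robot_in(rmA)"]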